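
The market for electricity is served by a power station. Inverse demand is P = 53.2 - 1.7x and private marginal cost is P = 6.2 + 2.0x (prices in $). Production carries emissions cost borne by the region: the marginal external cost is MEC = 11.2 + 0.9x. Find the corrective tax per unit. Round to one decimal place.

tax = $18.2 per unit

Social marginal cost = private MC + MEC = 17.4 + 2.9x.
Set SMC = demand: 17.4 + 2.9x = 53.2 - 1.7x → x* = 7.7826.
The Pigouvian tax equals MEC at x*: 11.2 + 0.9×7.7826 = 18.2043.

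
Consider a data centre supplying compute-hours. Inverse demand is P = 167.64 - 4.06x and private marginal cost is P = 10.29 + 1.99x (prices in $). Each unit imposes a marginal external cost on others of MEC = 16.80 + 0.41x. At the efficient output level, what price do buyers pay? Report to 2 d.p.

P = $79.31

Social marginal cost = private MC + MEC = 27.09 + 2.40x.
Set SMC = demand: 27.09 + 2.40x = 167.64 - 4.06x → x* = 21.7570.
Consumer price on the demand curve at x*: 167.64 − 4.06×21.7570 = 79.3066.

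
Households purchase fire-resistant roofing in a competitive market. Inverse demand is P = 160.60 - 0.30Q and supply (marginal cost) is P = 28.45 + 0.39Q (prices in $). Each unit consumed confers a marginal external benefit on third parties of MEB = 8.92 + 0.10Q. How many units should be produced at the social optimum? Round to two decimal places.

Social marginal benefit = demand + MEB = 169.52 - 0.20Q.
Set SMB = MC: 169.52 - 0.20Q = 28.45 + 0.39Q → Q* = 239.1017.

Q* = 239.10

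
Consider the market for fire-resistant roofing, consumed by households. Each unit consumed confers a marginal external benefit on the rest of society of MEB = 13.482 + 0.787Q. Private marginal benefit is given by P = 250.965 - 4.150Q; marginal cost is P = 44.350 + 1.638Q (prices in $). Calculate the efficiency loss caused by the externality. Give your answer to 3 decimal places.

DWL = $172.819

Market equilibrium (private): 44.350 + 1.638Q = 250.965 - 4.150Q → Q_m = 35.6971.
Social marginal benefit = demand + MEB = 264.447 - 3.363Q.
Set SMB = MC: 264.447 - 3.363Q = 44.350 + 1.638Q → Q* = 44.0106.
Between Q* and Q_m the wedge SMB − MC runs linearly from 0 to MEB(Q_m), so the loss is a triangle.
DWL = ½ × 8.3135 × 41.5756 = 172.8194.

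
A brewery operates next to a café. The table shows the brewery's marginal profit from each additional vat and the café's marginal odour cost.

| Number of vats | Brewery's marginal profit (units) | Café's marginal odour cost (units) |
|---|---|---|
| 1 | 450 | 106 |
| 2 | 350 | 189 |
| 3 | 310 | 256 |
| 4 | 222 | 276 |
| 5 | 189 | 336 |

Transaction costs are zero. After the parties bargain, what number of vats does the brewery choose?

Bargaining reaches the level where marginal profit last exceeds marginal odour cost.
That holds through level 3 (310 ≥ 256) but not at 4 (222 < 276).

3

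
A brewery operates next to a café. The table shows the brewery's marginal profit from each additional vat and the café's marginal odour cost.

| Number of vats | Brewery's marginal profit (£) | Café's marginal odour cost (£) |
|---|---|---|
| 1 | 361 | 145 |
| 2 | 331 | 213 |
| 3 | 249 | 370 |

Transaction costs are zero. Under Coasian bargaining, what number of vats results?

Bargaining reaches the level where marginal profit last exceeds marginal odour cost.
That holds through level 2 (331 ≥ 213) but not at 3 (249 < 370).

2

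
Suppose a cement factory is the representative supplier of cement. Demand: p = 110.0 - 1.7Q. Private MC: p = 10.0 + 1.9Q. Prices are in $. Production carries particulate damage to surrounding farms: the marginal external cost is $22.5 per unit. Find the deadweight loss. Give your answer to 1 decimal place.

Market equilibrium (private): 10.0 + 1.9Q = 110.0 - 1.7Q → Q_m = 27.7778.
Social marginal cost = private MC + MEC = 32.5 + 1.9Q.
Set SMC = demand: 32.5 + 1.9Q = 110.0 - 1.7Q → Q* = 21.5278.
The welfare-loss triangle has base |Q_m − Q*| and height MEC(Q_m) (the vertical gap between SMC and demand is zero at Q* and MEC at Q_m).
DWL = ½ × 6.2500 × 22.5000 = 70.3125.

DWL = $70.3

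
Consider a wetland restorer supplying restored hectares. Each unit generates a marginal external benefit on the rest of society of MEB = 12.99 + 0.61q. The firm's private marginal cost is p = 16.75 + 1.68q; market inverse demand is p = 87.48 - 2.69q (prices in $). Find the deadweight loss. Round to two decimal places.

Market equilibrium (private): 16.75 + 1.68q = 87.48 - 2.69q → q_m = 16.1854.
Social marginal cost = private MC − MEB = 3.76 + 1.07q.
Set SMC = demand: 3.76 + 1.07q = 87.48 - 2.69q → q* = 22.2660.
Height of the DWL triangle at q_m is demand(q_m) − SMC(q_m) = MEB(q_m) = 22.8631.
DWL = ½ × 6.0806 × 22.8631 = 69.5107.

DWL = $69.51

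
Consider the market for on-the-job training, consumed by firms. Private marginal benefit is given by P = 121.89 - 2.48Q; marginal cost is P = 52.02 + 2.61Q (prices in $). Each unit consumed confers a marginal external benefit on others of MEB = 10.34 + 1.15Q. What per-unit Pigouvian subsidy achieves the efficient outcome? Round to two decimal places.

subsidy = $33.75 per unit

Social marginal benefit = demand + MEB = 132.23 - 1.33Q.
Set SMB = MC: 132.23 - 1.33Q = 52.02 + 2.61Q → Q* = 20.3579.
The Pigouvian subsidy equals MEB at Q*: 10.34 + 1.15×20.3579 = 33.7516.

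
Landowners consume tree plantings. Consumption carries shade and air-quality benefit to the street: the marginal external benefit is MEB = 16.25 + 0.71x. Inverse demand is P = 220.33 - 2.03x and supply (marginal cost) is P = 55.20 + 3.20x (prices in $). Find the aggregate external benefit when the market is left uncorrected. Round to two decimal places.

$866.97

Market equilibrium (private): 55.20 + 3.20x = 220.33 - 2.03x → x_m = 31.5736.
Total external benefit = ∫₀^{x_m} (16.25 + 0.71x) dx = 16.25×31.5736 + ½×0.71×31.5736² = 866.9677.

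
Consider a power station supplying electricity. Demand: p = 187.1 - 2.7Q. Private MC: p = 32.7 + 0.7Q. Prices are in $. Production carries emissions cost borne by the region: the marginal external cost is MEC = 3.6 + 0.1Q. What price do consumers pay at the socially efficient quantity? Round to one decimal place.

P = $70.8

Social marginal cost = private MC + MEC = 36.3 + 0.8Q.
Set SMC = demand: 36.3 + 0.8Q = 187.1 - 2.7Q → Q* = 43.0857.
Consumer price on the demand curve at Q*: 187.1 − 2.7×43.0857 = 70.7686.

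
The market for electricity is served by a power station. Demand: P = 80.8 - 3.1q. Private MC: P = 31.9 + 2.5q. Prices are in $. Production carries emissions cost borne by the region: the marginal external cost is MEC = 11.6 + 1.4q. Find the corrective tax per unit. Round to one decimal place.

tax = $19.1 per unit

Social marginal cost = private MC + MEC = 43.5 + 3.9q.
Set SMC = demand: 43.5 + 3.9q = 80.8 - 3.1q → q* = 5.3286.
The Pigouvian tax equals MEC at q*: 11.6 + 1.4×5.3286 = 19.0600.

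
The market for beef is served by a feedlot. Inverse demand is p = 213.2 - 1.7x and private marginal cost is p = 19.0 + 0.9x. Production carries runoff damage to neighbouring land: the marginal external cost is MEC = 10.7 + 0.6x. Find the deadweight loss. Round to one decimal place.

DWL = 481.6

Market equilibrium (private): 19.0 + 0.9x = 213.2 - 1.7x → x_m = 74.6923.
Social marginal cost = private MC + MEC = 29.7 + 1.5x.
Set SMC = demand: 29.7 + 1.5x = 213.2 - 1.7x → x* = 57.3438.
The loss is the area between SMC and demand from x* to x_m; with linear curves that's a triangle of height MEC(x_m).
DWL = ½ × 17.3485 × 55.5154 = 481.5545.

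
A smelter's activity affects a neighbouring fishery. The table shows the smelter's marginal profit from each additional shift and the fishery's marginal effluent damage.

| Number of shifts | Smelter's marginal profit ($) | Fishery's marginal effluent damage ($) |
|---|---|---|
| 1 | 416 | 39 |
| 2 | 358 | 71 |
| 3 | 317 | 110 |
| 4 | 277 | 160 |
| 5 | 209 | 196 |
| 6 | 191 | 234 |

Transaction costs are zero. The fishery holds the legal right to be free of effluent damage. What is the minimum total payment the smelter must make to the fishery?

$576

Efficient level: marginal profit ≥ marginal effluent damage through level 5, so k* = 5.
With the fishery holding the right, the smelter must at least compensate total damage at k*: 39 + 71 + 110 + 160 + 196 = 576.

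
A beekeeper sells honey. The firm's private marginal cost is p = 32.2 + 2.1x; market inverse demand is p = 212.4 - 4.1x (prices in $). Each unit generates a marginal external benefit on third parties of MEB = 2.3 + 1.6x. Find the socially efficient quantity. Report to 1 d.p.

x* = 39.7

Social marginal cost = private MC − MEB = 29.9 + 0.5x.
Set SMC = demand: 29.9 + 0.5x = 212.4 - 4.1x → x* = 39.6739.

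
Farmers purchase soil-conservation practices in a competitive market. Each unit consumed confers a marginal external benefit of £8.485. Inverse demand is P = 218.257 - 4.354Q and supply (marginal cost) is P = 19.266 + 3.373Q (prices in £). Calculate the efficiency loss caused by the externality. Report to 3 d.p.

DWL = £4.659

Market equilibrium (private): 19.266 + 3.373Q = 218.257 - 4.354Q → Q_m = 25.7527.
Social marginal benefit = demand + MEB = 226.742 - 4.354Q.
Set SMB = MC: 226.742 - 4.354Q = 19.266 + 3.373Q → Q* = 26.8508.
Between Q* and Q_m the wedge SMB − MC runs linearly from 0 to MEB(Q_m), so the loss is a triangle.
DWL = ½ × 1.0981 × 8.4850 = 4.6587.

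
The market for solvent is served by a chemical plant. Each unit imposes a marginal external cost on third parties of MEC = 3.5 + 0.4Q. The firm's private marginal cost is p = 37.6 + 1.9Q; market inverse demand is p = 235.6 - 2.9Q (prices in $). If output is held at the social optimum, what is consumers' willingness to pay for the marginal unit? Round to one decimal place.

P = $127.1

Social marginal cost = private MC + MEC = 41.1 + 2.3Q.
Set SMC = demand: 41.1 + 2.3Q = 235.6 - 2.9Q → Q* = 37.4038.
Consumer price on the demand curve at Q*: 235.6 − 2.9×37.4038 = 127.1290.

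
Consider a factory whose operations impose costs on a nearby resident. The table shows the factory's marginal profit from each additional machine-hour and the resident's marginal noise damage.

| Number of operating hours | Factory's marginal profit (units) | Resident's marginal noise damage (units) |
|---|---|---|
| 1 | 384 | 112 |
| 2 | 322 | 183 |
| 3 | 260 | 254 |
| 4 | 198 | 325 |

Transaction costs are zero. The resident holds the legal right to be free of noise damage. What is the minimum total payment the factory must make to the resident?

549

Efficient level: marginal profit ≥ marginal noise damage through level 3, so k* = 3.
With the resident holding the right, the factory must at least compensate total damage at k*: 112 + 183 + 254 = 549.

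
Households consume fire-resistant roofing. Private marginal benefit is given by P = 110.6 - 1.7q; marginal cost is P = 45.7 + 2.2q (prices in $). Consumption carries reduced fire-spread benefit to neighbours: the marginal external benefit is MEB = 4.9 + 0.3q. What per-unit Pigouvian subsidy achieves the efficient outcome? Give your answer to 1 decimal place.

Social marginal benefit = demand + MEB = 115.5 - 1.4q.
Set SMB = MC: 115.5 - 1.4q = 45.7 + 2.2q → q* = 19.3889.
The Pigouvian subsidy equals MEB at q*: 4.9 + 0.3×19.3889 = 10.7167.

subsidy = $10.7 per unit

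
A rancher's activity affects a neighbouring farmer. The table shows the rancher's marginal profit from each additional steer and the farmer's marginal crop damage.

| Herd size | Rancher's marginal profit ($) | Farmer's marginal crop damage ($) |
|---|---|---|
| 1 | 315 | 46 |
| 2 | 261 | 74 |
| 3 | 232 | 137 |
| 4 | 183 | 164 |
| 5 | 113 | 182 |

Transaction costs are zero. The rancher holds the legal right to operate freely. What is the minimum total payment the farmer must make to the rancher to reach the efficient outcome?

$113

Left alone the rancher would choose level 5 (marginal profit stays positive).
Efficient level: k* = 4 (marginal profit ≥ marginal crop damage through 4).
The farmer must at least cover the rancher's forgone profit from cutting 5→4: 113 = 113.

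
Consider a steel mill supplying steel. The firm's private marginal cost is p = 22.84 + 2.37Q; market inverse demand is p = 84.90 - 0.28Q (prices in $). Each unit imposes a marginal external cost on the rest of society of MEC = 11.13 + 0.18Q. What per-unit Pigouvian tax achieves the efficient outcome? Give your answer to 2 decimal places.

Social marginal cost = private MC + MEC = 33.97 + 2.55Q.
Set SMC = demand: 33.97 + 2.55Q = 84.90 - 0.28Q → Q* = 17.9965.
The Pigouvian tax equals MEC at Q*: 11.13 + 0.18×17.9965 = 14.3694.

tax = $14.37 per unit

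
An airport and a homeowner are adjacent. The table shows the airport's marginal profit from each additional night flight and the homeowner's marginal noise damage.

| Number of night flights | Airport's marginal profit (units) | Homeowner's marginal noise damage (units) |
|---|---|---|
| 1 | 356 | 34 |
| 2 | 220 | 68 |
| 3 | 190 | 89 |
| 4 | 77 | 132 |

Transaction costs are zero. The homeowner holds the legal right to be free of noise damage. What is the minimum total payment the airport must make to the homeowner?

191

Efficient level: marginal profit ≥ marginal noise damage through level 3, so k* = 3.
With the homeowner holding the right, the airport must at least compensate total damage at k*: 34 + 68 + 89 = 191.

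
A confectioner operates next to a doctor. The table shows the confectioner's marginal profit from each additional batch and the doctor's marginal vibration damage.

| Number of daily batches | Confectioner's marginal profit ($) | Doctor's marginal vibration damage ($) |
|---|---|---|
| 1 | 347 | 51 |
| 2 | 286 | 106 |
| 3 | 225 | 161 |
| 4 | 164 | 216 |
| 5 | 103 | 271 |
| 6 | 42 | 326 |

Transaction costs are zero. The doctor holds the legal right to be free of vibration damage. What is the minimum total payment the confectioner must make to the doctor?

$318

Efficient level: marginal profit ≥ marginal vibration damage through level 3, so k* = 3.
With the doctor holding the right, the confectioner must at least compensate total damage at k*: 51 + 106 + 161 = 318.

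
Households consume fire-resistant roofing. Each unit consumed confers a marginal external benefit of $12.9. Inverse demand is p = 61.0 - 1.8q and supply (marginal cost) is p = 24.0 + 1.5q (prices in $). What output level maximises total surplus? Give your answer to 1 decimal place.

q* = 15.1

Social marginal benefit = demand + MEB = 73.9 - 1.8q.
Set SMB = MC: 73.9 - 1.8q = 24.0 + 1.5q → q* = 15.1212.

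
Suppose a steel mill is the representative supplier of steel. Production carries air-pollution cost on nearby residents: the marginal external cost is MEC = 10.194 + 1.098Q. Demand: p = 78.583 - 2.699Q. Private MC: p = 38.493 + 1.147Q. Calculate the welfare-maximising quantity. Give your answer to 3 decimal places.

Social marginal cost = private MC + MEC = 48.687 + 2.245Q.
Set SMC = demand: 48.687 + 2.245Q = 78.583 - 2.699Q → Q* = 6.0469.

Q* = 6.047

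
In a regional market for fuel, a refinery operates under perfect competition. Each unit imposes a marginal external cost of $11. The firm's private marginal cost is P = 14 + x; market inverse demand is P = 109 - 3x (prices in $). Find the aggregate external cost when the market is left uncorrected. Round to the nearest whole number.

Market equilibrium (private): 14 + x = 109 - 3x → x_m = 23.7500.
Total external cost = MEC × x_m = 11 × 23.7500 = 261.2500.

$261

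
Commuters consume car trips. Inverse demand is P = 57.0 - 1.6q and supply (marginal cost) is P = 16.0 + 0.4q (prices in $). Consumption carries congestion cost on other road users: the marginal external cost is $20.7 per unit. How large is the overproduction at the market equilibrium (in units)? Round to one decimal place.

Market equilibrium (private): 16.0 + 0.4q = 57.0 - 1.6q → q_m = 20.5000.
Social marginal benefit = demand − MEC = 36.3 - 1.6q.
Set SMB = MC: 36.3 - 1.6q = 16.0 + 0.4q → q* = 10.1500.
Gap = |20.5000 − 10.1500| = 10.3500.

10.4 units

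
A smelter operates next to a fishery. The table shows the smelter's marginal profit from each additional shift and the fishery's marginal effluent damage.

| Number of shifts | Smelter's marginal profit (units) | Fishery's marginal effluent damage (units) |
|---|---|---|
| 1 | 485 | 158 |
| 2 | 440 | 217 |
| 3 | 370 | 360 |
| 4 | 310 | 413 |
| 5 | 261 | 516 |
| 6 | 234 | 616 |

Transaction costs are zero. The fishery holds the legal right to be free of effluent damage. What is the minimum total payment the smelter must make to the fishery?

Efficient level: marginal profit ≥ marginal effluent damage through level 3, so k* = 3.
With the fishery holding the right, the smelter must at least compensate total damage at k*: 158 + 217 + 360 = 735.

735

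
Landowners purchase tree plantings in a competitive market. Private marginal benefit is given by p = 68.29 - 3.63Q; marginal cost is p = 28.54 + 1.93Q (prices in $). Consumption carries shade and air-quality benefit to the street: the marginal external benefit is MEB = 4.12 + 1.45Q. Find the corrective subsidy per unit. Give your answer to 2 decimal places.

Social marginal benefit = demand + MEB = 72.41 - 2.18Q.
Set SMB = MC: 72.41 - 2.18Q = 28.54 + 1.93Q → Q* = 10.6740.
The Pigouvian subsidy equals MEB at Q*: 4.12 + 1.45×10.6740 = 19.5973.

subsidy = $19.60 per unit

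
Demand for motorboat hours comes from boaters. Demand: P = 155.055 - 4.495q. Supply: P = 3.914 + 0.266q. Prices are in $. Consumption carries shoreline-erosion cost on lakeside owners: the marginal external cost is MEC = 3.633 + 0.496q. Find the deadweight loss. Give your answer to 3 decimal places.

Market equilibrium (private): 3.914 + 0.266q = 155.055 - 4.495q → q_m = 31.7456.
Social marginal benefit = demand − MEC = 151.422 - 4.991q.
Set SMB = MC: 151.422 - 4.991q = 3.914 + 0.266q → q* = 28.0593.
Height of the DWL triangle at q_m is MC(q_m) − SMB(q_m) = MEC(q_m) = 19.3788.
DWL = ½ × 3.6863 × 19.3788 = 35.7180.

DWL = $35.718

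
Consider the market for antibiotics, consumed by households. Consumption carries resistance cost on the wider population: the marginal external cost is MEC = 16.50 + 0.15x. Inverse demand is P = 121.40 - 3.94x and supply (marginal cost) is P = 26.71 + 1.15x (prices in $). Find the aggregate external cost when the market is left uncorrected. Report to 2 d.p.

Market equilibrium (private): 26.71 + 1.15x = 121.40 - 3.94x → x_m = 18.6031.
Total external cost = ∫₀^{x_m} (16.50 + 0.15x) dx = 16.50×18.6031 + ½×0.15×18.6031² = 332.9068.

$332.91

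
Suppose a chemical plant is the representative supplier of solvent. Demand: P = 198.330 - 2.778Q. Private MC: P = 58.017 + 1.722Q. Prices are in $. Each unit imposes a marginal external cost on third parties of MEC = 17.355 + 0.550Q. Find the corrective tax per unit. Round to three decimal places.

tax = $30.746 per unit

Social marginal cost = private MC + MEC = 75.372 + 2.272Q.
Set SMC = demand: 75.372 + 2.272Q = 198.330 - 2.778Q → Q* = 24.3481.
The Pigouvian tax equals MEC at Q*: 17.355 + 0.550×24.3481 = 30.7465.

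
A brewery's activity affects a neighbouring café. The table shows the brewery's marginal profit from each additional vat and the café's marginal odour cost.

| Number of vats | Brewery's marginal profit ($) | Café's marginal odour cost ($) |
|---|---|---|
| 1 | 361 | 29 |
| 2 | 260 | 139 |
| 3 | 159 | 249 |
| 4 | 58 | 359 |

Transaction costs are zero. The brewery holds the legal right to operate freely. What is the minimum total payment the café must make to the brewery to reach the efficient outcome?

$217

Left alone the brewery would choose level 4 (marginal profit stays positive).
Efficient level: k* = 2 (marginal profit ≥ marginal odour cost through 2).
The café must at least cover the brewery's forgone profit from cutting 4→2: 159 + 58 = 217.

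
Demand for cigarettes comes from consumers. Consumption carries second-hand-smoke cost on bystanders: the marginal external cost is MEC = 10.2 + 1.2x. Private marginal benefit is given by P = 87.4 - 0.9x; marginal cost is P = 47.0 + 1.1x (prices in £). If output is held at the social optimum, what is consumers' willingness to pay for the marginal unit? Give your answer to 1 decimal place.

Social marginal benefit = demand − MEC = 77.2 - 2.1x.
Set SMB = MC: 77.2 - 2.1x = 47.0 + 1.1x → x* = 9.4375.
Consumer price on the demand curve at x*: 87.4 − 0.9×9.4375 = 78.9063.

P = £78.9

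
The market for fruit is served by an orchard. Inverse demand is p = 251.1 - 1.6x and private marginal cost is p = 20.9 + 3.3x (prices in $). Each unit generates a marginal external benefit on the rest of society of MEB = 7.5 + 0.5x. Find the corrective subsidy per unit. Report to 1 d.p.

subsidy = $34.5 per unit

Social marginal cost = private MC − MEB = 13.4 + 2.8x.
Set SMC = demand: 13.4 + 2.8x = 251.1 - 1.6x → x* = 54.0227.
The Pigouvian subsidy equals MEB at x*: 7.5 + 0.5×54.0227 = 34.5114.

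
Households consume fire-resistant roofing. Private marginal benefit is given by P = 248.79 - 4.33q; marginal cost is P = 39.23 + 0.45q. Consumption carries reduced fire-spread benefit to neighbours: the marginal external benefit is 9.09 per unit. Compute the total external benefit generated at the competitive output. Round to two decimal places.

Market equilibrium (private): 39.23 + 0.45q = 248.79 - 4.33q → q_m = 43.8410.
Total external benefit = MEB × q_m = 9.09 × 43.8410 = 398.5147.

398.51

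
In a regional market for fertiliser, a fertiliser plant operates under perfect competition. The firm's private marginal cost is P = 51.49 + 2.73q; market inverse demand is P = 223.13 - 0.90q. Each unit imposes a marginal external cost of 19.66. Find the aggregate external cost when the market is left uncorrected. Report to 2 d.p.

929.60

Market equilibrium (private): 51.49 + 2.73q = 223.13 - 0.90q → q_m = 47.2837.
Total external cost = MEC × q_m = 19.66 × 47.2837 = 929.5975.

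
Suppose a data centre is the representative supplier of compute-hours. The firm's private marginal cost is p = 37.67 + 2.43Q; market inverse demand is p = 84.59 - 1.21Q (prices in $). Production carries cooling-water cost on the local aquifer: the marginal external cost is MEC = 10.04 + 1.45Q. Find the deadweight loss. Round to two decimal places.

DWL = $81.09

Market equilibrium (private): 37.67 + 2.43Q = 84.59 - 1.21Q → Q_m = 12.8901.
Social marginal cost = private MC + MEC = 47.71 + 3.88Q.
Set SMC = demand: 47.71 + 3.88Q = 84.59 - 1.21Q → Q* = 7.2456.
The loss is the area between SMC and demand from Q* to Q_m; with linear curves that's a triangle of height MEC(Q_m).
DWL = ½ × 5.6445 × 28.7307 = 81.0852.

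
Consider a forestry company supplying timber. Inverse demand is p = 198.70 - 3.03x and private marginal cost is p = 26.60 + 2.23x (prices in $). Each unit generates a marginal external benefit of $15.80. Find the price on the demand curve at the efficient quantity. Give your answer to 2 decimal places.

P = $90.46

Social marginal cost = private MC − MEB = 10.80 + 2.23x.
Set SMC = demand: 10.80 + 2.23x = 198.70 - 3.03x → x* = 35.7224.
Consumer price on the demand curve at x*: 198.70 − 3.03×35.7224 = 90.4611.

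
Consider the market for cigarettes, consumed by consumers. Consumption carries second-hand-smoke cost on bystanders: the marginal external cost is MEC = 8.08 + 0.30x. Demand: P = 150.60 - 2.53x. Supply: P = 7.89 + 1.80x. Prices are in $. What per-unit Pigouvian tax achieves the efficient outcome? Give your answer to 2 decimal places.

Social marginal benefit = demand − MEC = 142.52 - 2.83x.
Set SMB = MC: 142.52 - 2.83x = 7.89 + 1.80x → x* = 29.0778.
The Pigouvian tax equals MEC at x*: 8.08 + 0.30×29.0778 = 16.8033.

tax = $16.80 per unit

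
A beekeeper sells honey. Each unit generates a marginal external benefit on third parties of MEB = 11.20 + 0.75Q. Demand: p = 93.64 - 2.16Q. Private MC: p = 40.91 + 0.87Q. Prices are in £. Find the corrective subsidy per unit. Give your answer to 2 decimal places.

Social marginal cost = private MC − MEB = 29.71 + 0.12Q.
Set SMC = demand: 29.71 + 0.12Q = 93.64 - 2.16Q → Q* = 28.0395.
The Pigouvian subsidy equals MEB at Q*: 11.20 + 0.75×28.0395 = 32.2296.

subsidy = £32.23 per unit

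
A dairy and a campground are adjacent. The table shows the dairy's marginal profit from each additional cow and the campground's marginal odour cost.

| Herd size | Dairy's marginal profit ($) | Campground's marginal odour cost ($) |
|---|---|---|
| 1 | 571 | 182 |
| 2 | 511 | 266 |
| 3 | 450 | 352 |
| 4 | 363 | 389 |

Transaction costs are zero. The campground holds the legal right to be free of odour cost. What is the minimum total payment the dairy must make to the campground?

$800

Efficient level: marginal profit ≥ marginal odour cost through level 3, so k* = 3.
With the campground holding the right, the dairy must at least compensate total damage at k*: 182 + 266 + 352 = 800.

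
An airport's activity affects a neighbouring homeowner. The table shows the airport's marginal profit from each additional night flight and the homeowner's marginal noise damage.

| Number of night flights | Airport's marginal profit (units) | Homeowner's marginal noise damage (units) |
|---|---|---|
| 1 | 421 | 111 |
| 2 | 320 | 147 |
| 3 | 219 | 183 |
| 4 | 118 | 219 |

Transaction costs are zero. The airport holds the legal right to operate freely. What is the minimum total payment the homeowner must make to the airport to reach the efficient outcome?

Left alone the airport would choose level 4 (marginal profit stays positive).
Efficient level: k* = 3 (marginal profit ≥ marginal noise damage through 3).
The homeowner must at least cover the airport's forgone profit from cutting 4→3: 118 = 118.

118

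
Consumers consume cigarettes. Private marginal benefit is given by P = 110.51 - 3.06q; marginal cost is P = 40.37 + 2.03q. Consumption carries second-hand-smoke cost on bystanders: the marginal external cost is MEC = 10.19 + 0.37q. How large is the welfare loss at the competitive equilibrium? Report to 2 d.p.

Market equilibrium (private): 40.37 + 2.03q = 110.51 - 3.06q → q_m = 13.7800.
Social marginal benefit = demand − MEC = 100.32 - 3.43q.
Set SMB = MC: 100.32 - 3.43q = 40.37 + 2.03q → q* = 10.9799.
Between q* and q_m the wedge MC − SMB runs linearly from 0 to MEC(q_m), so the loss is a triangle.
DWL = ½ × 2.8001 × 15.2886 = 21.4048.

DWL = 21.40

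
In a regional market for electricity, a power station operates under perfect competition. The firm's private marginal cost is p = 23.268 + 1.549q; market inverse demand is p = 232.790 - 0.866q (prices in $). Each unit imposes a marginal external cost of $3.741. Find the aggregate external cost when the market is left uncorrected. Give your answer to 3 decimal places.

$324.564

Market equilibrium (private): 23.268 + 1.549q = 232.790 - 0.866q → q_m = 86.7586.
Total external cost = MEC × q_m = 3.741 × 86.7586 = 324.5639.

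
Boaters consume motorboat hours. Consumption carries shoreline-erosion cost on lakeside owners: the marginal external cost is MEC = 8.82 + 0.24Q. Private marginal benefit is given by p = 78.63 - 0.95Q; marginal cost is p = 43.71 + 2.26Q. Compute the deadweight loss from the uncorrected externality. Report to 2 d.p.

Market equilibrium (private): 43.71 + 2.26Q = 78.63 - 0.95Q → Q_m = 10.8785.
Social marginal benefit = demand − MEC = 69.81 - 1.19Q.
Set SMB = MC: 69.81 - 1.19Q = 43.71 + 2.26Q → Q* = 7.5652.
The welfare-loss triangle has base |Q_m − Q*| and height MEC(Q_m) (the vertical gap between SMB and MC is zero at Q* and MEC at Q_m).
DWL = ½ × 3.3133 × 11.4308 = 18.9368.

DWL = 18.94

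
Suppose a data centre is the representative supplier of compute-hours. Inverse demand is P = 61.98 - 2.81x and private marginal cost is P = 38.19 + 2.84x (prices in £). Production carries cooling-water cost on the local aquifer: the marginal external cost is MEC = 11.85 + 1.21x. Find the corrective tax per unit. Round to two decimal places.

tax = £13.96 per unit

Social marginal cost = private MC + MEC = 50.04 + 4.05x.
Set SMC = demand: 50.04 + 4.05x = 61.98 - 2.81x → x* = 1.7405.
The Pigouvian tax equals MEC at x*: 11.85 + 1.21×1.7405 = 13.9560.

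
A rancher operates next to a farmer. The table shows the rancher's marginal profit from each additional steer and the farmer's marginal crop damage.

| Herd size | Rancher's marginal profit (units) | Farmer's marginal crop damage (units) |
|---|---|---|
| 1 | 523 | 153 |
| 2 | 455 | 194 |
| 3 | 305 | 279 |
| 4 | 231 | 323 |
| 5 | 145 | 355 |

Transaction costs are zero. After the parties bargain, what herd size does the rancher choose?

3

Bargaining reaches the level where marginal profit last exceeds marginal crop damage.
That holds through level 3 (305 ≥ 279) but not at 4 (231 < 323).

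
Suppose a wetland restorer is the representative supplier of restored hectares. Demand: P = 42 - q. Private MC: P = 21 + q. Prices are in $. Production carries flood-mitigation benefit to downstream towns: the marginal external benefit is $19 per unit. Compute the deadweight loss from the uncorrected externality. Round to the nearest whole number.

DWL = $90

Market equilibrium (private): 21 + q = 42 - q → q_m = 10.5000.
Social marginal cost = private MC − MEB = 2 + q.
Set SMC = demand: 2 + q = 42 - q → q* = 20.0000.
Between q* and q_m the wedge demand − SMC runs linearly from 0 to MEB(q_m), so the loss is a triangle.
DWL = ½ × 9.5000 × 19.0000 = 90.2500.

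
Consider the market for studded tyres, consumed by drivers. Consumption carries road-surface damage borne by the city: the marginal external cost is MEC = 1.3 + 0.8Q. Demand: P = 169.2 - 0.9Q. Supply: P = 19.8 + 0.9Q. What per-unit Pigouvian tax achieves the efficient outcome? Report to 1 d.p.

Social marginal benefit = demand − MEC = 167.9 - 1.7Q.
Set SMB = MC: 167.9 - 1.7Q = 19.8 + 0.9Q → Q* = 56.9615.
The Pigouvian tax equals MEC at Q*: 1.3 + 0.8×56.9615 = 46.8692.

tax = 46.9 per unit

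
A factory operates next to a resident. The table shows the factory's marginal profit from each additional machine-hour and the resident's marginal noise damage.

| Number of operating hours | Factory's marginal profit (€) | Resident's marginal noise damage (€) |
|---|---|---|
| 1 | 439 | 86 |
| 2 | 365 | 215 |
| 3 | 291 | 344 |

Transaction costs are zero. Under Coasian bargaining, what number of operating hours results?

Bargaining reaches the level where marginal profit last exceeds marginal noise damage.
That holds through level 2 (365 ≥ 215) but not at 3 (291 < 344).

2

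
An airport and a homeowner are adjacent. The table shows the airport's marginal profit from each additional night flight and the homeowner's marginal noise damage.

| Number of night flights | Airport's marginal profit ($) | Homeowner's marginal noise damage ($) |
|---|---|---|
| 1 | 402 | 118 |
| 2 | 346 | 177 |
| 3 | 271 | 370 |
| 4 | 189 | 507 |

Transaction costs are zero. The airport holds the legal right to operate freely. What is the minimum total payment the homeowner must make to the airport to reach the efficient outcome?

Left alone the airport would choose level 4 (marginal profit stays positive).
Efficient level: k* = 2 (marginal profit ≥ marginal noise damage through 2).
The homeowner must at least cover the airport's forgone profit from cutting 4→2: 271 + 189 = 460.

$460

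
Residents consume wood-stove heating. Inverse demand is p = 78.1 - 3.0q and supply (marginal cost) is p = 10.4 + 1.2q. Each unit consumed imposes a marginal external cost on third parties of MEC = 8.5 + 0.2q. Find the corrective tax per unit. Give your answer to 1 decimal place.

tax = 11.2 per unit

Social marginal benefit = demand − MEC = 69.6 - 3.2q.
Set SMB = MC: 69.6 - 3.2q = 10.4 + 1.2q → q* = 13.4545.
The Pigouvian tax equals MEC at q*: 8.5 + 0.2×13.4545 = 11.1909.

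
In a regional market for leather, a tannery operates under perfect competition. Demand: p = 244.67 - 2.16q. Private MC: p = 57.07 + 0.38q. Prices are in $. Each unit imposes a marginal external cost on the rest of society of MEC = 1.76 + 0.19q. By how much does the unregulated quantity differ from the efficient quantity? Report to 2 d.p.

5.79 units

Market equilibrium (private): 57.07 + 0.38q = 244.67 - 2.16q → q_m = 73.8583.
Social marginal cost = private MC + MEC = 58.83 + 0.57q.
Set SMC = demand: 58.83 + 0.57q = 244.67 - 2.16q → q* = 68.0733.
Gap = |73.8583 − 68.0733| = 5.7850.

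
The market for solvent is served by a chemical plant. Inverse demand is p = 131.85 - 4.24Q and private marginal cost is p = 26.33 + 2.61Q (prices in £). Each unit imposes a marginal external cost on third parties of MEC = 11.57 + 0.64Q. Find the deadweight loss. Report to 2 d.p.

DWL = £30.65

Market equilibrium (private): 26.33 + 2.61Q = 131.85 - 4.24Q → Q_m = 15.4044.
Social marginal cost = private MC + MEC = 37.90 + 3.25Q.
Set SMC = demand: 37.90 + 3.25Q = 131.85 - 4.24Q → Q* = 12.5434.
The welfare-loss triangle has base |Q_m − Q*| and height MEC(Q_m) (the vertical gap between SMC and demand is zero at Q* and MEC at Q_m).
DWL = ½ × 2.8610 × 21.4288 = 30.6539.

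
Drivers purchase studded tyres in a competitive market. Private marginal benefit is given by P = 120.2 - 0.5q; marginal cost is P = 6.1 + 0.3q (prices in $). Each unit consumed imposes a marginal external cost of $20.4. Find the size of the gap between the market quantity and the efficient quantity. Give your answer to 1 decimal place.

Market equilibrium (private): 6.1 + 0.3q = 120.2 - 0.5q → q_m = 142.6250.
Social marginal benefit = demand − MEC = 99.8 - 0.5q.
Set SMB = MC: 99.8 - 0.5q = 6.1 + 0.3q → q* = 117.1250.
Gap = |142.6250 − 117.1250| = 25.5000.

25.5 units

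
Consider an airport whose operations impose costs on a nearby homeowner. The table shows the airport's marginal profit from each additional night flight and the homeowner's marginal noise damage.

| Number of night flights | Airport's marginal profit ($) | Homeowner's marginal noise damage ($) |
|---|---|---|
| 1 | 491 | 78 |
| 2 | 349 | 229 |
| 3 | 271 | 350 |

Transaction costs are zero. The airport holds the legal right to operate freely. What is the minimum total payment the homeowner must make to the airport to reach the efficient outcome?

$271

Left alone the airport would choose level 3 (marginal profit stays positive).
Efficient level: k* = 2 (marginal profit ≥ marginal noise damage through 2).
The homeowner must at least cover the airport's forgone profit from cutting 3→2: 271 = 271.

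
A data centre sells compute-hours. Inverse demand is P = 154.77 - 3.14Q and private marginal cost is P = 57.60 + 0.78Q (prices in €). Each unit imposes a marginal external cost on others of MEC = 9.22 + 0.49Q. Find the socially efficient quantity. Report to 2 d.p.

Q* = 19.94

Social marginal cost = private MC + MEC = 66.82 + 1.27Q.
Set SMC = demand: 66.82 + 1.27Q = 154.77 - 3.14Q → Q* = 19.9433.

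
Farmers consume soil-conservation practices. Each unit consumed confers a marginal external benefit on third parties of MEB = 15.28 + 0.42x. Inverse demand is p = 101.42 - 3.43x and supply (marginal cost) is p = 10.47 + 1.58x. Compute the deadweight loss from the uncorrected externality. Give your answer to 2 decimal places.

DWL = 57.15

Market equilibrium (private): 10.47 + 1.58x = 101.42 - 3.43x → x_m = 18.1537.
Social marginal benefit = demand + MEB = 116.70 - 3.01x.
Set SMB = MC: 116.70 - 3.01x = 10.47 + 1.58x → x* = 23.1438.
Between x* and x_m the wedge SMB − MC runs linearly from 0 to MEB(x_m), so the loss is a triangle.
DWL = ½ × 4.9901 × 22.9046 = 57.1481.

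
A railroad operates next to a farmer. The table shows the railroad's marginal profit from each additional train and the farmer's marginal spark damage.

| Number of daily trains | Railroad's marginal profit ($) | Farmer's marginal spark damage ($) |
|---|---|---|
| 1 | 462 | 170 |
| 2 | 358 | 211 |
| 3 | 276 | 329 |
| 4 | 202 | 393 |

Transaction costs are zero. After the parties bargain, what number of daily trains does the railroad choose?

Bargaining reaches the level where marginal profit last exceeds marginal spark damage.
That holds through level 2 (358 ≥ 211) but not at 3 (276 < 329).

2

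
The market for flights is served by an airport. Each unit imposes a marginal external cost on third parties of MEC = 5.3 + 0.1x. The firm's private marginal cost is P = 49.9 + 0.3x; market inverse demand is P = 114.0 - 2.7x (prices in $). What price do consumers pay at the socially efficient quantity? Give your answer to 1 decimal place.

P = $62.8

Social marginal cost = private MC + MEC = 55.2 + 0.4x.
Set SMC = demand: 55.2 + 0.4x = 114.0 - 2.7x → x* = 18.9677.
Consumer price on the demand curve at x*: 114.0 − 2.7×18.9677 = 62.7872.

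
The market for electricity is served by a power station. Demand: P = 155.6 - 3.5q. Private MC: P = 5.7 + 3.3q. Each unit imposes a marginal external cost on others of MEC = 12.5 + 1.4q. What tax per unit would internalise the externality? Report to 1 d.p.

Social marginal cost = private MC + MEC = 18.2 + 4.7q.
Set SMC = demand: 18.2 + 4.7q = 155.6 - 3.5q → q* = 16.7561.
The Pigouvian tax equals MEC at q*: 12.5 + 1.4×16.7561 = 35.9585.

tax = 36.0 per unit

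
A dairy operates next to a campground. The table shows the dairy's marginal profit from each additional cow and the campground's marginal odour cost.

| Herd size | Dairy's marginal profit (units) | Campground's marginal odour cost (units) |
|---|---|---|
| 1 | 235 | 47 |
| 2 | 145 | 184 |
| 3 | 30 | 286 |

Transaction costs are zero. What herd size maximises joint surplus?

1

Bargaining reaches the level where marginal profit last exceeds marginal odour cost.
That holds through level 1 (235 ≥ 47) but not at 2 (145 < 184).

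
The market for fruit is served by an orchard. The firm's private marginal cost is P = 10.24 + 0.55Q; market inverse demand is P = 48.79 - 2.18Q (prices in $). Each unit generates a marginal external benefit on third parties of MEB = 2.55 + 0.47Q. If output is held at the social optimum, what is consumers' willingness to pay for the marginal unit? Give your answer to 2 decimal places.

Social marginal cost = private MC − MEB = 7.69 + 0.08Q.
Set SMC = demand: 7.69 + 0.08Q = 48.79 - 2.18Q → Q* = 18.1858.
Consumer price on the demand curve at Q*: 48.79 − 2.18×18.1858 = 9.1450.

P = $9.14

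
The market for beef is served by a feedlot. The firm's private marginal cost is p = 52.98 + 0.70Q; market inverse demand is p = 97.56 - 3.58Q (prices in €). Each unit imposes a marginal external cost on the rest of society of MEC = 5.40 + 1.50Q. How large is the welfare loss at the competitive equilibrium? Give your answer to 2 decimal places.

DWL = €38.24

Market equilibrium (private): 52.98 + 0.70Q = 97.56 - 3.58Q → Q_m = 10.4159.
Social marginal cost = private MC + MEC = 58.38 + 2.20Q.
Set SMC = demand: 58.38 + 2.20Q = 97.56 - 3.58Q → Q* = 6.7785.
The loss is the area between SMC and demand from Q* to Q_m; with linear curves that's a triangle of height MEC(Q_m).
DWL = ½ × 3.6374 × 21.0238 = 38.2360.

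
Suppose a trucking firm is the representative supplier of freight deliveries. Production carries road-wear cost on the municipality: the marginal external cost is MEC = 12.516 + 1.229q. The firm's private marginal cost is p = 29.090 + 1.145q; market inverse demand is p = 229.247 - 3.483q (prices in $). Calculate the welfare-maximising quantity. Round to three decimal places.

q* = 32.037

Social marginal cost = private MC + MEC = 41.606 + 2.374q.
Set SMC = demand: 41.606 + 2.374q = 229.247 - 3.483q → q* = 32.0370.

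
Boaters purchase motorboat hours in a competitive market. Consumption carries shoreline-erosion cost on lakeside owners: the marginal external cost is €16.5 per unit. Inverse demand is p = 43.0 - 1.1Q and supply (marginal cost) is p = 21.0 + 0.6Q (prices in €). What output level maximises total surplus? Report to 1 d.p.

Q* = 3.2

Social marginal benefit = demand − MEC = 26.5 - 1.1Q.
Set SMB = MC: 26.5 - 1.1Q = 21.0 + 0.6Q → Q* = 3.2353.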